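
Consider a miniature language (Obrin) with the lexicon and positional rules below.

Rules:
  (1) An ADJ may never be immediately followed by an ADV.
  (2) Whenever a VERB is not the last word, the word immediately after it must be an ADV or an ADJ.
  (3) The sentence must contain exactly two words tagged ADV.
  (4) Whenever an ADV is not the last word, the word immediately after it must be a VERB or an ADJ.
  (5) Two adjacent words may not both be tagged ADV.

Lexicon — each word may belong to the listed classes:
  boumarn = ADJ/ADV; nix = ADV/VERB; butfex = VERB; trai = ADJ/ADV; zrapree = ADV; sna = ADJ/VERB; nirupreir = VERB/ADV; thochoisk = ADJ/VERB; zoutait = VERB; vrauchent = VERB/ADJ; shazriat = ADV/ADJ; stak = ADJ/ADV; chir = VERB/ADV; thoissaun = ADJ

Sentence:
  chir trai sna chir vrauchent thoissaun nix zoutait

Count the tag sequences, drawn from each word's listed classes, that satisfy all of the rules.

Candidates per position — 1:chir {VERB,ADV}; 2:trai {ADJ,ADV}; 3:sna {ADJ,VERB}; 4:chir {VERB,ADV}; 5:vrauchent {VERB,ADJ}; 6:thoissaun {ADJ}; 7:nix {ADV,VERB}; 8:zoutait {VERB}.
There are 64 candidate sequences in total.
Every candidate sequence violates at least one rule; no consistent tagging exists.
Count = 0.

0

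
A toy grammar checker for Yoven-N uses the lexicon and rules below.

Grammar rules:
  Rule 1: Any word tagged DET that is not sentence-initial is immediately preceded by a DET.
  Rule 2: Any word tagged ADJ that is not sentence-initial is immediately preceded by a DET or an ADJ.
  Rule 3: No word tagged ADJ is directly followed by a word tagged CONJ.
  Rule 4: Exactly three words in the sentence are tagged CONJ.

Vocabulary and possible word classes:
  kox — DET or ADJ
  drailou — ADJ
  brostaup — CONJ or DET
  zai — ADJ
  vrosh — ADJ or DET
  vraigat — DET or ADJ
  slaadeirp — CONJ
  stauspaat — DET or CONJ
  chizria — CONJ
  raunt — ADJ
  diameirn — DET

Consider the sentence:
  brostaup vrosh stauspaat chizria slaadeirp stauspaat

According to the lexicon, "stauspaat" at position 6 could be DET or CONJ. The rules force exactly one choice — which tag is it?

Candidates per position — 1:brostaup {CONJ,DET}; 2:vrosh {ADJ,DET}; 3:stauspaat {DET,CONJ}; 4:chizria {CONJ}; 5:slaadeirp {CONJ}; 6:stauspaat {DET,CONJ}.
If word 6 were DET, no tagging could satisfy rule 1; so word 6 is CONJ.
If word 1 were CONJ, no tagging could satisfy rule 4; so word 1 is DET.
If word 3 were CONJ, no tagging could satisfy rule 4; so word 3 is DET.
If word 2 were ADJ, no tagging could satisfy rule 1; so word 2 is DET.
The unique satisfying tagging is: DET DET DET CONJ CONJ CONJ.
Verifying each rule — rule 1 ok; rule 2 ok; rule 3 ok; rule 4 ok.

CONJ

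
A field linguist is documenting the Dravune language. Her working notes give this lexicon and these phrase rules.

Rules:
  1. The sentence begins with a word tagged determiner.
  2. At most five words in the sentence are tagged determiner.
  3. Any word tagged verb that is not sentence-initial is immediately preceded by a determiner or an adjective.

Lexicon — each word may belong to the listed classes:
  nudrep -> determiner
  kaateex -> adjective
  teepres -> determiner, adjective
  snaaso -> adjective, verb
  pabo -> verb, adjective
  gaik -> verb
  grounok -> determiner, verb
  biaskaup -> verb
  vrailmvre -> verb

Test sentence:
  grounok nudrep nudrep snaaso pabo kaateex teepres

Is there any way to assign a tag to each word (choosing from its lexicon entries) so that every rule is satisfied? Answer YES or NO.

Candidates per position — 1:grounok {determiner,verb}; 2:nudrep {determiner}; 3:nudrep {determiner}; 4:snaaso {adjective,verb}; 5:pabo {verb,adjective}; 6:kaateex {adjective}; 7:teepres {determiner,adjective}.
One satisfying assignment: determiner determiner determiner adjective verb adjective determiner.
Checking: rule 1 satisfied; rule 2 satisfied; rule 3 satisfied.

YES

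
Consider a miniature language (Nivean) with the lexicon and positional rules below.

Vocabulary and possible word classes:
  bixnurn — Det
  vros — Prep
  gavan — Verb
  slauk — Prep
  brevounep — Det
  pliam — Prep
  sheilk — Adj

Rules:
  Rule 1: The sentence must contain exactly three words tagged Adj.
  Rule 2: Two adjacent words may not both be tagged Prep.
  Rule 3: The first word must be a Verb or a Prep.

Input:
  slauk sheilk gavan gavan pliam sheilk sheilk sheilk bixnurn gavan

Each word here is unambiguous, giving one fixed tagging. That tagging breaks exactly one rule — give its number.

1

Fixed tagging: Prep Adj Verb Verb Prep Adj Adj Adj Det Verb.
Checking each rule: R1 violated, R2 holds, R3 holds.
Only rule 1 fails.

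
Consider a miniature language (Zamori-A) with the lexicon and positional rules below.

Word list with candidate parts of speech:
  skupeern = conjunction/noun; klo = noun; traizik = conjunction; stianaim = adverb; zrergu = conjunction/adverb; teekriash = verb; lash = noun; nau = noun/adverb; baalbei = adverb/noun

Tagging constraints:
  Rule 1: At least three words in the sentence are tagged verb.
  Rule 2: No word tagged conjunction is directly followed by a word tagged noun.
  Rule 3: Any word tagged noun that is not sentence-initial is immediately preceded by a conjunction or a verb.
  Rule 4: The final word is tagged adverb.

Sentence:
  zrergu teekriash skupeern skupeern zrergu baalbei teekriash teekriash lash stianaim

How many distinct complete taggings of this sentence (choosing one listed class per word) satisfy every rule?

8

Candidates per position — 1:zrergu {conjunction,adverb}; 2:teekriash {verb}; 3:skupeern {conjunction,noun}; 4:skupeern {conjunction,noun}; 5:zrergu {conjunction,adverb}; 6:baalbei {adverb,noun}; 7:teekriash {verb}; 8:teekriash {verb}; 9:lash {noun}; 10:stianaim {adverb}.
There are 32 candidate sequences in total.
Checking each against the rules leaves 8 sequences.
Count = 8.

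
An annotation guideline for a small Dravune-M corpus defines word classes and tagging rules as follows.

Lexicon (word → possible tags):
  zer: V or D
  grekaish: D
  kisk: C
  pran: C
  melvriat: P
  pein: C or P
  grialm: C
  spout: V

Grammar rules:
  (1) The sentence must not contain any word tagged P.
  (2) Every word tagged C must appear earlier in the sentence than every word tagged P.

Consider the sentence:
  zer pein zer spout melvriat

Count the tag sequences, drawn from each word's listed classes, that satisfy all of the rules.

Candidates per position — 1:zer {V,D}; 2:pein {C,P}; 3:zer {V,D}; 4:spout {V}; 5:melvriat {P}.
There are 8 candidate sequences in total.
Rule 1 cannot be satisfied by any choice of tags from the lexicon.
So there is no consistent tagging.
Count = 0.

0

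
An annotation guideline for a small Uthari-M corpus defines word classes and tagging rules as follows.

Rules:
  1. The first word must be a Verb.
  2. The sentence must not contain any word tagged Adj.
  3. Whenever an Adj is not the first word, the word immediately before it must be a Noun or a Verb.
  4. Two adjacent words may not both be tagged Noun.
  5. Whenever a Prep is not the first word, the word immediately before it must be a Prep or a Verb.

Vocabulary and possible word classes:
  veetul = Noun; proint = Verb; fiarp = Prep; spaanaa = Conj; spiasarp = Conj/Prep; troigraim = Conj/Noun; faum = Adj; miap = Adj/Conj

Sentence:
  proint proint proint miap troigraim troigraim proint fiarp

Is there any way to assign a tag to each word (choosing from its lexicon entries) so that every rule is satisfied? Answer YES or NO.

YES

Candidates per position — 1:proint {Verb}; 2:proint {Verb}; 3:proint {Verb}; 4:miap {Adj,Conj}; 5:troigraim {Conj,Noun}; 6:troigraim {Conj,Noun}; 7:proint {Verb}; 8:fiarp {Prep}.
One satisfying assignment: Verb Verb Verb Conj Conj Conj Verb Prep.
Checking: rule 1 ok; rule 2 ok; rule 3 ok; rule 4 ok; rule 5 ok.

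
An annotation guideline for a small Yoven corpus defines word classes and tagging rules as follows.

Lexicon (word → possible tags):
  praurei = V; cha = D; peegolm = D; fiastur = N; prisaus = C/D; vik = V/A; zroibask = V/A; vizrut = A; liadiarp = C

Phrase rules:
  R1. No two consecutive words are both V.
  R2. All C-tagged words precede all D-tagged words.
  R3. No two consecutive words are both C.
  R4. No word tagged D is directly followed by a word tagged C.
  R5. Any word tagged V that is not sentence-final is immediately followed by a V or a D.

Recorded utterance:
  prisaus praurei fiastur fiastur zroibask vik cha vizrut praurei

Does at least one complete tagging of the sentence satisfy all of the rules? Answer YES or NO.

Candidates per position — 1:prisaus {C,D}; 2:praurei {V}; 3:fiastur {N}; 4:fiastur {N}; 5:zroibask {V,A}; 6:vik {V,A}; 7:cha {D}; 8:vizrut {A}; 9:praurei {V}.
Rule 5 cannot be satisfied by any choice of tags from the lexicon.
So there is no consistent tagging.

NO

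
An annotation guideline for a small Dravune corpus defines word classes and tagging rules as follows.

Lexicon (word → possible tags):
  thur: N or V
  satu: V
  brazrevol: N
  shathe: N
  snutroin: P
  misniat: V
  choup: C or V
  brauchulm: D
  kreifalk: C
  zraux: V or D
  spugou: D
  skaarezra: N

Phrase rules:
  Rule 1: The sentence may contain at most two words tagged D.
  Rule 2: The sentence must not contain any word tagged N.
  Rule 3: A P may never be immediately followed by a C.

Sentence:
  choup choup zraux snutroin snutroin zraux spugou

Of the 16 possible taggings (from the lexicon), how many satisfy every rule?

12

Candidates per position — 1:choup {C,V}; 2:choup {C,V}; 3:zraux {V,D}; 4:snutroin {P}; 5:snutroin {P}; 6:zraux {V,D}; 7:spugou {D}.
There are 16 candidate sequences in total.
Checking each against the rules leaves 12 sequences.
Count = 12.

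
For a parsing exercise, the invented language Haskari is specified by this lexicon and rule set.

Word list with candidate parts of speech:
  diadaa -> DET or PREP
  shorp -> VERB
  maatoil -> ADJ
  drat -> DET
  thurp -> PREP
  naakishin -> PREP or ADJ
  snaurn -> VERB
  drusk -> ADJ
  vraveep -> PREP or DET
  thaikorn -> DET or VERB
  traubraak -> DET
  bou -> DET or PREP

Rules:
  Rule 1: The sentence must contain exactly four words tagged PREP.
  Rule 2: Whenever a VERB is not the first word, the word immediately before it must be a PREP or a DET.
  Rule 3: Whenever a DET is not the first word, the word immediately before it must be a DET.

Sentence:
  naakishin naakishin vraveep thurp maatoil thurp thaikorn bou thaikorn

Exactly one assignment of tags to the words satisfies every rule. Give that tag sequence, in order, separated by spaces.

Candidates per position — 1:naakishin {PREP,ADJ}; 2:naakishin {PREP,ADJ}; 3:vraveep {PREP,DET}; 4:thurp {PREP}; 5:maatoil {ADJ}; 6:thurp {PREP}; 7:thaikorn {DET,VERB}; 8:bou {DET,PREP}; 9:thaikorn {DET,VERB}.
At position 3, choosing DET makes rule 3 impossible to satisfy; hence PREP.
At position 7, choosing DET makes rule 3 impossible to satisfy; hence VERB.
At position 8, choosing DET makes rule 3 impossible to satisfy; hence PREP.
At position 9, choosing DET makes rule 3 impossible to satisfy; hence VERB.
At position 1, choosing PREP makes rule 1 impossible to satisfy; hence ADJ.
At position 2, choosing PREP makes rule 1 impossible to satisfy; hence ADJ.
The only consistent sequence is: ADJ ADJ PREP PREP ADJ PREP VERB PREP VERB.
Check: rule 1 ✓; rule 2 ✓; rule 3 ✓.

ADJ ADJ PREP PREP ADJ PREP VERB PREP VERB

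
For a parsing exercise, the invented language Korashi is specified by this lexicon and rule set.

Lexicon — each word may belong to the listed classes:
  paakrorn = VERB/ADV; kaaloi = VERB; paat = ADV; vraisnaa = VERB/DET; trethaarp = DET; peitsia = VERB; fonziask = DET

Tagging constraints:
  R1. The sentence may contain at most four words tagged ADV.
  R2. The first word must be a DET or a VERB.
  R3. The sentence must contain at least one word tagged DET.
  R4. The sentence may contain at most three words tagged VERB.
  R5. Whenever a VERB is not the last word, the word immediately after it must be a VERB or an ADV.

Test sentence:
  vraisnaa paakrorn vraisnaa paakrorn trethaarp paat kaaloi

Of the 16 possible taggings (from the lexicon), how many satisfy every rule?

5

Candidates per position — 1:vraisnaa {VERB,DET}; 2:paakrorn {VERB,ADV}; 3:vraisnaa {VERB,DET}; 4:paakrorn {VERB,ADV}; 5:trethaarp {DET}; 6:paat {ADV}; 7:kaaloi {VERB}.
There are 16 candidate sequences in total.
The sequences that satisfy every rule: VERB ADV VERB ADV DET ADV VERB; VERB ADV DET ADV DET ADV VERB; DET VERB VERB ADV DET ADV VERB; DET ADV VERB ADV DET ADV VERB; DET ADV DET ADV DET ADV VERB.
Count = 5.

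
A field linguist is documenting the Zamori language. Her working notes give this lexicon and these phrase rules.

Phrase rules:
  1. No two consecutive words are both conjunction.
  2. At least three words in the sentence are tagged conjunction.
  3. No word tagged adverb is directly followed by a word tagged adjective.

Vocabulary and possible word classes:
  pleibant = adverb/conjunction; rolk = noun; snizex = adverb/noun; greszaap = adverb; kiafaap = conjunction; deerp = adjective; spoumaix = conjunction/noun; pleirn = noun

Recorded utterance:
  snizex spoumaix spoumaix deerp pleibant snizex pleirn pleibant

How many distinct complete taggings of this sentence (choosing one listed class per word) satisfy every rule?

8

Candidates per position — 1:snizex {adverb,noun}; 2:spoumaix {conjunction,noun}; 3:spoumaix {conjunction,noun}; 4:deerp {adjective}; 5:pleibant {adverb,conjunction}; 6:snizex {adverb,noun}; 7:pleirn {noun}; 8:pleibant {adverb,conjunction}.
There are 64 candidate sequences in total.
Checking each against the rules leaves 8 sequences.
Count = 8.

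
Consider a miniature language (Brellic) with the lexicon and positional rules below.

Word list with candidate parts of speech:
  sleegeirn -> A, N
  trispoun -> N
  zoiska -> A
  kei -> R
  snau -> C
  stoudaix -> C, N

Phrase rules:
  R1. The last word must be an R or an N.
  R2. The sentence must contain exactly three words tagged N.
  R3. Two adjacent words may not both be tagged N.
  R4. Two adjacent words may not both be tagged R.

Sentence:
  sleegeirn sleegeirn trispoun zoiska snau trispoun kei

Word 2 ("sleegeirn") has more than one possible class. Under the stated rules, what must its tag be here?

Candidates per position — 1:sleegeirn {A,N}; 2:sleegeirn {A,N}; 3:trispoun {N}; 4:zoiska {A}; 5:snau {C}; 6:trispoun {N}; 7:kei {R}.
Position 2: tagging it N would leave rule 3 unsatisfiable, so it must be A.
Position 1: tagging it A would leave rule 2 unsatisfiable, so it must be N.
That leaves exactly one tagging: N A N A C N R.
Checking: rule 1 ✓; rule 2 ✓; rule 3 ✓; rule 4 ✓.

A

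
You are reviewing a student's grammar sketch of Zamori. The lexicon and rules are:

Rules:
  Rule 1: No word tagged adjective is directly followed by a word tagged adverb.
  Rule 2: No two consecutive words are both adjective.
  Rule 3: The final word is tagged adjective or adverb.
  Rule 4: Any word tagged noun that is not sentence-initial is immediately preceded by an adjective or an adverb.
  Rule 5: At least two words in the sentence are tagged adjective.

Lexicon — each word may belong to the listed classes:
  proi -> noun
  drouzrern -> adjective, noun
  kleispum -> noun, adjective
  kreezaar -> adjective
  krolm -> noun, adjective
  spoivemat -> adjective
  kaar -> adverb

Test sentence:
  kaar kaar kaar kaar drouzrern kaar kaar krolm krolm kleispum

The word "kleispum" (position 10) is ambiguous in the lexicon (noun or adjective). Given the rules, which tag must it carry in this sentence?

Candidates per position — 1:kaar {adverb}; 2:kaar {adverb}; 3:kaar {adverb}; 4:kaar {adverb}; 5:drouzrern {adjective,noun}; 6:kaar {adverb}; 7:kaar {adverb}; 8:krolm {noun,adjective}; 9:krolm {noun,adjective}; 10:kleispum {noun,adjective}.
Position 5: adjective is ruled out by rule 1; that leaves noun.
Position 10: noun is ruled out by rule 3; that leaves adjective.
Position 9: adjective is ruled out by rule 2; that leaves noun.
Position 8: noun is ruled out by rule 4; that leaves adjective.
That leaves exactly one tagging: adverb adverb adverb adverb noun adverb adverb adjective noun adjective.
Check: rule 1 holds; rule 2 holds; rule 3 holds; rule 4 holds; rule 5 holds.

adjective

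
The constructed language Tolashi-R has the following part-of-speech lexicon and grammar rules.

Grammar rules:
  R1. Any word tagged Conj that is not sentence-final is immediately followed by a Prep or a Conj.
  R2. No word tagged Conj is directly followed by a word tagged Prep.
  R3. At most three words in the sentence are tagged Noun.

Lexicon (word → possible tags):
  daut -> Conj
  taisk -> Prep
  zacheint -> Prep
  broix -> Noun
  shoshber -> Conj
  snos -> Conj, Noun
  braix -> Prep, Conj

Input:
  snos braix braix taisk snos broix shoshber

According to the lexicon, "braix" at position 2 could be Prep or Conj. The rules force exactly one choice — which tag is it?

Prep

Candidates per position — 1:snos {Conj,Noun}; 2:braix {Prep,Conj}; 3:braix {Prep,Conj}; 4:taisk {Prep}; 5:snos {Conj,Noun}; 6:broix {Noun}; 7:shoshber {Conj}.
Position 1: Conj is ruled out by rule 2; that leaves Noun.
Position 2: Conj is ruled out by rule 2; that leaves Prep.
Position 3: Conj is ruled out by rule 2; that leaves Prep.
Position 5: Conj is ruled out by rule 1; that leaves Noun.
The only consistent sequence is: Noun Prep Prep Prep Noun Noun Conj.
Verifying each rule — rule 1 holds; rule 2 holds; rule 3 holds.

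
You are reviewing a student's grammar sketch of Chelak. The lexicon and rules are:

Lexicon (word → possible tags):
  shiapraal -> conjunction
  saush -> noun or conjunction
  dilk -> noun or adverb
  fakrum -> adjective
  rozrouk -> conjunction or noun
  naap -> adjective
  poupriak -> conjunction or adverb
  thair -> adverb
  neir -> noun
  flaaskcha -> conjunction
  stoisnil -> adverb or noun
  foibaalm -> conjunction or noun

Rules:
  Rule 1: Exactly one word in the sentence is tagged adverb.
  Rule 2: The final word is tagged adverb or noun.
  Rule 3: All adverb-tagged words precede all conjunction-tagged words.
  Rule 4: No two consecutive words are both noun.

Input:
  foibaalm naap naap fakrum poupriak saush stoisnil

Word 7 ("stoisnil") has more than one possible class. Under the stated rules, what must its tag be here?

noun

Candidates per position — 1:foibaalm {conjunction,noun}; 2:naap {adjective}; 3:naap {adjective}; 4:fakrum {adjective}; 5:poupriak {conjunction,adverb}; 6:saush {noun,conjunction}; 7:stoisnil {adverb,noun}.
Position 7: the remaining choice is settled jointly with positions 1, 5, 6 — only noun at position 7 is part of a tagging that satisfies every rule.
That leaves exactly one tagging: noun adjective adjective adjective adverb conjunction noun.
Check: rule 1 ok; rule 2 ok; rule 3 ok; rule 4 ok.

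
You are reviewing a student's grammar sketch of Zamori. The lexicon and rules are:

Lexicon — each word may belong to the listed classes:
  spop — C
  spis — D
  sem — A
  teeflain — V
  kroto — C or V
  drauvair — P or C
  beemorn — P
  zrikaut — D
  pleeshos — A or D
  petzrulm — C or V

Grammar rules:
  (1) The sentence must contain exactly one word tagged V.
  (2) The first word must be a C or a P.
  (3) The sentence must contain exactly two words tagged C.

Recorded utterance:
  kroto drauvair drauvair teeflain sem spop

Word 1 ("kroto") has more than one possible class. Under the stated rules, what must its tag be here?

Candidates per position — 1:kroto {C,V}; 2:drauvair {P,C}; 3:drauvair {P,C}; 4:teeflain {V}; 5:sem {A}; 6:spop {C}.
Word 1 cannot be V — rule 1 would then fail for every completion. It is C.
Word 2 cannot be C — rule 3 would then fail for every completion. It is P.
Word 3 cannot be C — rule 3 would then fail for every completion. It is P.
The only consistent sequence is: C P P V A C.
Checking: rule 1 ok; rule 2 ok; rule 3 ok.

C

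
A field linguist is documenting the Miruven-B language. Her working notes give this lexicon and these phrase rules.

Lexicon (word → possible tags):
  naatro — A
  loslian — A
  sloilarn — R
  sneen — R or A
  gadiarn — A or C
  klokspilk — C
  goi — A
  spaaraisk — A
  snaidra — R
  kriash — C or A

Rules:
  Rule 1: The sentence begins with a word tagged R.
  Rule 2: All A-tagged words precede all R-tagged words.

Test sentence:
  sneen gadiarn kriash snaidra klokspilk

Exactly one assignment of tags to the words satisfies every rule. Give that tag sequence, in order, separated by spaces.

R C C R C

Candidates per position — 1:sneen {R,A}; 2:gadiarn {A,C}; 3:kriash {C,A}; 4:snaidra {R}; 5:klokspilk {C}.
Position 1: tagging it A would leave rule 1 unsatisfiable, so it must be R.
Position 2: tagging it A would leave rule 2 unsatisfiable, so it must be C.
Position 3: tagging it A would leave rule 2 unsatisfiable, so it must be C.
The unique satisfying tagging is: R C C R C.
Rule-by-rule: rule 1 satisfied; rule 2 satisfied.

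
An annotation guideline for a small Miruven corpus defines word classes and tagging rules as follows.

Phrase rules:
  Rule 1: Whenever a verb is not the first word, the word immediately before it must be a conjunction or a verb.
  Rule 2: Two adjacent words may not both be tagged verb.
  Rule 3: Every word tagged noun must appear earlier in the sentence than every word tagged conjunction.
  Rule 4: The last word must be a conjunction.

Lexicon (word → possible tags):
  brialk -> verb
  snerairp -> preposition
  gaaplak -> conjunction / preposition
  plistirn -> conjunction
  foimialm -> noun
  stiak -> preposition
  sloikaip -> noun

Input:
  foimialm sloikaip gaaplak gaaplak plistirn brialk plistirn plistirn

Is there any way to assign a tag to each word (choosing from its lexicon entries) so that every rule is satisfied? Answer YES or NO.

YES

Candidates per position — 1:foimialm {noun}; 2:sloikaip {noun}; 3:gaaplak {conjunction,preposition}; 4:gaaplak {conjunction,preposition}; 5:plistirn {conjunction}; 6:brialk {verb}; 7:plistirn {conjunction}; 8:plistirn {conjunction}.
One satisfying assignment: noun noun preposition preposition conjunction verb conjunction conjunction.
Check: rule 1 ok; rule 2 ok; rule 3 ok; rule 4 ok.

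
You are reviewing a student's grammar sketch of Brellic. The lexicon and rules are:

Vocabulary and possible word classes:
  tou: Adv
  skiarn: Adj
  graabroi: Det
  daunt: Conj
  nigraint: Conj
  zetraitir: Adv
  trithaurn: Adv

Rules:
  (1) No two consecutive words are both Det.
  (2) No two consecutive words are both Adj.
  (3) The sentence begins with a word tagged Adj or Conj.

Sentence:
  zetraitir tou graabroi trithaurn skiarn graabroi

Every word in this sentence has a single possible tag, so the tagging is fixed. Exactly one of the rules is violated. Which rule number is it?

3

Fixed tagging: Adv Adv Det Adv Adj Det.
Rule check: R1 holds, R2 holds, R3 violated.
Only rule 3 fails.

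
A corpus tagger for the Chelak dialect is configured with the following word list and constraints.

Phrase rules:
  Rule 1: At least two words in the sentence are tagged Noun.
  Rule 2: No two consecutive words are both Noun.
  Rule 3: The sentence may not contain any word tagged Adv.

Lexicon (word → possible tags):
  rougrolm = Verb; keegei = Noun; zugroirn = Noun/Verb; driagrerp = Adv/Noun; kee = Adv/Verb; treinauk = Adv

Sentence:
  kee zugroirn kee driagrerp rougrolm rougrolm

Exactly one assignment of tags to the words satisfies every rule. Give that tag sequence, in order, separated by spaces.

Verb Noun Verb Noun Verb Verb

Candidates per position — 1:kee {Adv,Verb}; 2:zugroirn {Noun,Verb}; 3:kee {Adv,Verb}; 4:driagrerp {Adv,Noun}; 5:rougrolm {Verb}; 6:rougrolm {Verb}.
Position 1: tagging it Adv would leave rule 3 unsatisfiable, so it must be Verb.
Position 2: tagging it Verb would leave rule 1 unsatisfiable, so it must be Noun.
Position 3: tagging it Adv would leave rule 3 unsatisfiable, so it must be Verb.
Position 4: tagging it Adv would leave rule 1 unsatisfiable, so it must be Noun.
The unique satisfying tagging is: Verb Noun Verb Noun Verb Verb.
Verifying each rule — rule 1 ok; rule 2 ok; rule 3 ok.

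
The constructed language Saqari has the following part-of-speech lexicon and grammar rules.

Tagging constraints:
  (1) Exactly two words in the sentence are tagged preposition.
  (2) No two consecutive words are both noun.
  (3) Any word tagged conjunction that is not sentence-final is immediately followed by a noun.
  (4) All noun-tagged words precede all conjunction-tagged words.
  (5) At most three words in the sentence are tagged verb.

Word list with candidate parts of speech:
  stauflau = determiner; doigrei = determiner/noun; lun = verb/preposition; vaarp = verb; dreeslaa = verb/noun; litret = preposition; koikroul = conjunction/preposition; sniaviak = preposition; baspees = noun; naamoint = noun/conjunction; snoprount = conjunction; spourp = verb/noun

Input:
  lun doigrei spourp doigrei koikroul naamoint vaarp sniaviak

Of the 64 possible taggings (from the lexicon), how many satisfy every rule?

5

Candidates per position — 1:lun {verb,preposition}; 2:doigrei {determiner,noun}; 3:spourp {verb,noun}; 4:doigrei {determiner,noun}; 5:koikroul {conjunction,preposition}; 6:naamoint {noun,conjunction}; 7:vaarp {verb}; 8:sniaviak {preposition}.
There are 64 candidate sequences in total.
The sequences that satisfy every rule: verb determiner verb determiner preposition noun verb preposition; verb determiner verb noun preposition noun verb preposition; verb determiner noun determiner preposition noun verb preposition; verb noun verb determiner preposition noun verb preposition; verb noun verb noun preposition noun verb preposition.
Count = 5.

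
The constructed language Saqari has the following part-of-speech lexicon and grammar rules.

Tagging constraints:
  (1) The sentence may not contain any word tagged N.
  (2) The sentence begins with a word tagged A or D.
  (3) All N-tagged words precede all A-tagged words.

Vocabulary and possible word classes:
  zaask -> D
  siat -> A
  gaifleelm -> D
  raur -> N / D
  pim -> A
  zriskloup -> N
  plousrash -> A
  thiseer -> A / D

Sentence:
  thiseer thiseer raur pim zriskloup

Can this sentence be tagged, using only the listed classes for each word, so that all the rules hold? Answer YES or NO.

Candidates per position — 1:thiseer {A,D}; 2:thiseer {A,D}; 3:raur {N,D}; 4:pim {A}; 5:zriskloup {N}.
Rule 1 cannot be satisfied by any choice of tags from the lexicon.
So there is no consistent tagging.

NO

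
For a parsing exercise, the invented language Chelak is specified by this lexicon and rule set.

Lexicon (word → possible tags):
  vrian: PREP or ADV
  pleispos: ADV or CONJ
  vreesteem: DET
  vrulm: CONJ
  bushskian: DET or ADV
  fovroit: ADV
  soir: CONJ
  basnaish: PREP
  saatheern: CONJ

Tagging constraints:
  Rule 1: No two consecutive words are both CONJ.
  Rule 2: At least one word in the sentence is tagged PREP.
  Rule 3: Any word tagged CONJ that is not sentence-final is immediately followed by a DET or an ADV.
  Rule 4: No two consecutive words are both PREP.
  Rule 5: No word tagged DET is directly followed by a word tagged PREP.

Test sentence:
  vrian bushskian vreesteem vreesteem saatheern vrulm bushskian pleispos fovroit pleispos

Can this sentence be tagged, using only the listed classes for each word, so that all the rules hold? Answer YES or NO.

Candidates per position — 1:vrian {PREP,ADV}; 2:bushskian {DET,ADV}; 3:vreesteem {DET}; 4:vreesteem {DET}; 5:saatheern {CONJ}; 6:vrulm {CONJ}; 7:bushskian {DET,ADV}; 8:pleispos {ADV,CONJ}; 9:fovroit {ADV}; 10:pleispos {ADV,CONJ}.
Rule 1 cannot be satisfied by any choice of tags from the lexicon.
So there is no consistent tagging.

NO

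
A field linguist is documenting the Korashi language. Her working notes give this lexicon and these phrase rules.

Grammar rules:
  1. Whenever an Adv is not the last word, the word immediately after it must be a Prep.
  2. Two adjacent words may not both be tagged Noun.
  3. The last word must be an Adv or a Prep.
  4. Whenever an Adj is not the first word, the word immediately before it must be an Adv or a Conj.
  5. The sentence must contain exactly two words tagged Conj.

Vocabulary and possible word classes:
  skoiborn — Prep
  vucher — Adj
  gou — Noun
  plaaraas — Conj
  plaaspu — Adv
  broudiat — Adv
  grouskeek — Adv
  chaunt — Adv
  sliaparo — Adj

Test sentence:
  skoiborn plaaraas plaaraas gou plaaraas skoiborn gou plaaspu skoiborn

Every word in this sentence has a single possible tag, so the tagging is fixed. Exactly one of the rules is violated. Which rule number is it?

5

Fixed tagging: Prep Conj Conj Noun Conj Prep Noun Adv Prep.
Checking each rule: R1 pass, R2 pass, R3 pass, R4 pass, R5 fail.
Only rule 5 fails.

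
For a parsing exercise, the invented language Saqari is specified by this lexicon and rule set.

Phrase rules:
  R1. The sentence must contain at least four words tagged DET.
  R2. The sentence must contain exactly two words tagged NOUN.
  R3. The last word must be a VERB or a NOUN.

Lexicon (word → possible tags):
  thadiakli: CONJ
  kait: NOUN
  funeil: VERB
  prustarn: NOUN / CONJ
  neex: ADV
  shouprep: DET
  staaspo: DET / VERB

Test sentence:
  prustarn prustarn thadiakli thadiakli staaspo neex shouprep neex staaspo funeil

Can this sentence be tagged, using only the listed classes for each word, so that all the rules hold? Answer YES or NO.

NO

Candidates per position — 1:prustarn {NOUN,CONJ}; 2:prustarn {NOUN,CONJ}; 3:thadiakli {CONJ}; 4:thadiakli {CONJ}; 5:staaspo {DET,VERB}; 6:neex {ADV}; 7:shouprep {DET}; 8:neex {ADV}; 9:staaspo {DET,VERB}; 10:funeil {VERB}.
Rule 1 cannot be satisfied by any choice of tags from the lexicon.
So there is no consistent tagging.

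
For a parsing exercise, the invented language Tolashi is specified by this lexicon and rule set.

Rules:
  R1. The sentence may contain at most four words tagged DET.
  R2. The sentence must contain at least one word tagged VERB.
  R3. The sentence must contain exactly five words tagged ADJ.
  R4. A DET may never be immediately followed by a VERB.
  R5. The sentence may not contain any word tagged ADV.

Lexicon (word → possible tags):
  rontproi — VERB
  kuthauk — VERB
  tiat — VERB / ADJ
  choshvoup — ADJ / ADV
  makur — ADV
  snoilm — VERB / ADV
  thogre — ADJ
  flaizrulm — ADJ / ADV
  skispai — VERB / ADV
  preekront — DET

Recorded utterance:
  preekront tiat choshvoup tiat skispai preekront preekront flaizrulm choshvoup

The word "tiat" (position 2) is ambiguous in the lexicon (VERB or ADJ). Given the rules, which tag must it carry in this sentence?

Candidates per position — 1:preekront {DET}; 2:tiat {VERB,ADJ}; 3:choshvoup {ADJ,ADV}; 4:tiat {VERB,ADJ}; 5:skispai {VERB,ADV}; 6:preekront {DET}; 7:preekront {DET}; 8:flaizrulm {ADJ,ADV}; 9:choshvoup {ADJ,ADV}.
Position 2: VERB is ruled out by rule 3; that leaves ADJ.
Position 3: ADV is ruled out by rule 3; that leaves ADJ.
Position 4: VERB is ruled out by rule 3; that leaves ADJ.
Position 5: ADV is ruled out by rule 2; that leaves VERB.
Position 8: ADV is ruled out by rule 3; that leaves ADJ.
Position 9: ADV is ruled out by rule 3; that leaves ADJ.
The only consistent sequence is: DET ADJ ADJ ADJ VERB DET DET ADJ ADJ.
Verifying each rule — rule 1 satisfied; rule 2 satisfied; rule 3 satisfied; rule 4 satisfied; rule 5 satisfied.

ADJ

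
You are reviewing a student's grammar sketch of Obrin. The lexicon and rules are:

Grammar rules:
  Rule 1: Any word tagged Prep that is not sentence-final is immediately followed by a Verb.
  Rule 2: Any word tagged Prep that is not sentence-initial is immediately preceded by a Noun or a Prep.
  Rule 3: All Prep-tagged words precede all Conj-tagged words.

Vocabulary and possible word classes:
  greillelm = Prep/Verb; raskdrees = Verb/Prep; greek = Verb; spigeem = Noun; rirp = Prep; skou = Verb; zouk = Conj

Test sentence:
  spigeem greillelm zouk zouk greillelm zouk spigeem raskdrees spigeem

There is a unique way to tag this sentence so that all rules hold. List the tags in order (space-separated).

Noun Verb Conj Conj Verb Conj Noun Verb Noun

Candidates per position — 1:spigeem {Noun}; 2:greillelm {Prep,Verb}; 3:zouk {Conj}; 4:zouk {Conj}; 5:greillelm {Prep,Verb}; 6:zouk {Conj}; 7:spigeem {Noun}; 8:raskdrees {Verb,Prep}; 9:spigeem {Noun}.
Word 2 cannot be Prep — rule 1 would then fail for every completion. It is Verb.
Word 5 cannot be Prep — rule 1 would then fail for every completion. It is Verb.
Word 8 cannot be Prep — rule 1 would then fail for every completion. It is Verb.
The unique satisfying tagging is: Noun Verb Conj Conj Verb Conj Noun Verb Noun.
Rule-by-rule: rule 1 ok; rule 2 ok; rule 3 ok.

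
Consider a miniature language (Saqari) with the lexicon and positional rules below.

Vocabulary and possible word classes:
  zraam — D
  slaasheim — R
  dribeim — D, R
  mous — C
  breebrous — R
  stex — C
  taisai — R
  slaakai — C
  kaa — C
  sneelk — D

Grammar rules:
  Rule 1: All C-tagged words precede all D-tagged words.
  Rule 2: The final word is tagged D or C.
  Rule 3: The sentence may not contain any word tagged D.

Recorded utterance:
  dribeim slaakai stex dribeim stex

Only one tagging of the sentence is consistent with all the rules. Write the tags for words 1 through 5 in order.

Candidates per position — 1:dribeim {D,R}; 2:slaakai {C}; 3:stex {C}; 4:dribeim {D,R}; 5:stex {C}.
Word 1 cannot be D — rule 1 would then fail for every completion. It is R.
Word 4 cannot be D — rule 1 would then fail for every completion. It is R.
The unique satisfying tagging is: R C C R C.
Verifying each rule — rule 1 ok; rule 2 ok; rule 3 ok.

R C C R C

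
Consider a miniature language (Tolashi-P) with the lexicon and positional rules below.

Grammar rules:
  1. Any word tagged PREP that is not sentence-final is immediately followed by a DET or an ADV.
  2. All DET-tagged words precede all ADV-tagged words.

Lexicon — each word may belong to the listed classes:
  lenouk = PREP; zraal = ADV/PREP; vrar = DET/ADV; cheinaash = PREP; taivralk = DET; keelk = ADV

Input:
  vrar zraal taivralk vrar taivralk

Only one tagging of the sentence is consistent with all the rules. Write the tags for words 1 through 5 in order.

Candidates per position — 1:vrar {DET,ADV}; 2:zraal {ADV,PREP}; 3:taivralk {DET}; 4:vrar {DET,ADV}; 5:taivralk {DET}.
Position 1: tagging it ADV would leave rule 2 unsatisfiable, so it must be DET.
Position 2: tagging it ADV would leave rule 2 unsatisfiable, so it must be PREP.
Position 4: tagging it ADV would leave rule 2 unsatisfiable, so it must be DET.
That leaves exactly one tagging: DET PREP DET DET DET.
Verifying each rule — rule 1 ok; rule 2 ok.

DET PREP DET DET DET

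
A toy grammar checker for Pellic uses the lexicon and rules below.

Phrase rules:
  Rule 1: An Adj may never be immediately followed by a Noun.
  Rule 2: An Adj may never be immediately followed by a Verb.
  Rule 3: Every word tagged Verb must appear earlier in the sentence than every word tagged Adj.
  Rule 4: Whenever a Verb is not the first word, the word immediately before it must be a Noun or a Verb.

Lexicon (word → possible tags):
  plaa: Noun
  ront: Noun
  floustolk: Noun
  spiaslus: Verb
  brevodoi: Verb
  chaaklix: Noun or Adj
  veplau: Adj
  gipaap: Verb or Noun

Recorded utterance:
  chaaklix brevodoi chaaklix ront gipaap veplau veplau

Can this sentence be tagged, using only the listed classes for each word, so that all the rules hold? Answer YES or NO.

Candidates per position — 1:chaaklix {Noun,Adj}; 2:brevodoi {Verb}; 3:chaaklix {Noun,Adj}; 4:ront {Noun}; 5:gipaap {Verb,Noun}; 6:veplau {Adj}; 7:veplau {Adj}.
One satisfying assignment: Noun Verb Noun Noun Verb Adj Adj.
Rule-by-rule: rule 1 holds; rule 2 holds; rule 3 holds; rule 4 holds.

YES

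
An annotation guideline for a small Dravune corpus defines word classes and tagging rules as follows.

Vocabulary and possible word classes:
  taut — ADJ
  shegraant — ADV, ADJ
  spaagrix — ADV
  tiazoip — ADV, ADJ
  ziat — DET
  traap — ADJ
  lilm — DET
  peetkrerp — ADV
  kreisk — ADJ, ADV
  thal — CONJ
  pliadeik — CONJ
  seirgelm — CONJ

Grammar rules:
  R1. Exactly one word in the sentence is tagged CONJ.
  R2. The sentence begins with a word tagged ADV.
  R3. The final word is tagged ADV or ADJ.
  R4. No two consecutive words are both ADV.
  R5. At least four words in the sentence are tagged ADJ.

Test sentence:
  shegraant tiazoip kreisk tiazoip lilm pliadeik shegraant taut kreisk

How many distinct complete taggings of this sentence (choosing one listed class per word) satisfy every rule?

10

Candidates per position — 1:shegraant {ADV,ADJ}; 2:tiazoip {ADV,ADJ}; 3:kreisk {ADJ,ADV}; 4:tiazoip {ADV,ADJ}; 5:lilm {DET}; 6:pliadeik {CONJ}; 7:shegraant {ADV,ADJ}; 8:taut {ADJ}; 9:kreisk {ADJ,ADV}.
There are 64 candidate sequences in total.
Checking each against the rules leaves 10 sequences.
Count = 10.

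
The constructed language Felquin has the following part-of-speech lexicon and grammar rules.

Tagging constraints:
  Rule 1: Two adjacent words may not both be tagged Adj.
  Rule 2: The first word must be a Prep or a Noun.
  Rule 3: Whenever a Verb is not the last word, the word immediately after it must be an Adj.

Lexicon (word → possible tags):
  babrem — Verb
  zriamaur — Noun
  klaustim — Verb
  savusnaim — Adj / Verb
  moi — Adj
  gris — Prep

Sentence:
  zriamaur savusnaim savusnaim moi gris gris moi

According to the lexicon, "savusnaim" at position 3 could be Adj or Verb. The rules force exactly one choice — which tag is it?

Candidates per position — 1:zriamaur {Noun}; 2:savusnaim {Adj,Verb}; 3:savusnaim {Adj,Verb}; 4:moi {Adj}; 5:gris {Prep}; 6:gris {Prep}; 7:moi {Adj}.
If word 3 were Adj, no tagging could satisfy rule 1; so word 3 is Verb.
If word 2 were Verb, no tagging could satisfy rule 3; so word 2 is Adj.
The unique satisfying tagging is: Noun Adj Verb Adj Prep Prep Adj.
Check: rule 1 holds; rule 2 holds; rule 3 holds.

Verb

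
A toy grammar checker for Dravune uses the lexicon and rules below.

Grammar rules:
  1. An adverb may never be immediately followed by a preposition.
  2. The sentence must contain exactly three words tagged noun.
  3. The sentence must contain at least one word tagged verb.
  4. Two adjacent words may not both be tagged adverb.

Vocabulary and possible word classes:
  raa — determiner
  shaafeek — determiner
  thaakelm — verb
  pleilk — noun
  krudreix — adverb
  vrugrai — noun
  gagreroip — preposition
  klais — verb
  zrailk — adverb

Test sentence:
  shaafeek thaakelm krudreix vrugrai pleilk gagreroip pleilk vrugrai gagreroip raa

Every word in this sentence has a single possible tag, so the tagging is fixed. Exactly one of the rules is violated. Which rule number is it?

Fixed tagging: determiner verb adverb noun noun preposition noun noun preposition determiner.
Applying the rules: R1 ok, R2 fails, R3 ok, R4 ok.
Only rule 2 fails.

2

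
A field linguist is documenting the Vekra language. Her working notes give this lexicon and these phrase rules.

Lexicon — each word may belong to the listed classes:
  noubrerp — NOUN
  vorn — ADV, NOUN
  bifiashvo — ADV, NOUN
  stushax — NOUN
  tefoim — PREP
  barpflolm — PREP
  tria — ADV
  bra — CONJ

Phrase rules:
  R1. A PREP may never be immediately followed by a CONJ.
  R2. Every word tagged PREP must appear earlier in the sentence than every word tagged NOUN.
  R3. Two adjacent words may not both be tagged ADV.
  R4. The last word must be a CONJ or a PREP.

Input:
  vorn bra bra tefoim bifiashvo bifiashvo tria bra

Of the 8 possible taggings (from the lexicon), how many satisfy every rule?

Candidates per position — 1:vorn {ADV,NOUN}; 2:bra {CONJ}; 3:bra {CONJ}; 4:tefoim {PREP}; 5:bifiashvo {ADV,NOUN}; 6:bifiashvo {ADV,NOUN}; 7:tria {ADV}; 8:bra {CONJ}.
There are 8 candidate sequences in total.
The sequences that satisfy every rule: ADV CONJ CONJ PREP ADV NOUN ADV CONJ; ADV CONJ CONJ PREP NOUN NOUN ADV CONJ.
Count = 2.

2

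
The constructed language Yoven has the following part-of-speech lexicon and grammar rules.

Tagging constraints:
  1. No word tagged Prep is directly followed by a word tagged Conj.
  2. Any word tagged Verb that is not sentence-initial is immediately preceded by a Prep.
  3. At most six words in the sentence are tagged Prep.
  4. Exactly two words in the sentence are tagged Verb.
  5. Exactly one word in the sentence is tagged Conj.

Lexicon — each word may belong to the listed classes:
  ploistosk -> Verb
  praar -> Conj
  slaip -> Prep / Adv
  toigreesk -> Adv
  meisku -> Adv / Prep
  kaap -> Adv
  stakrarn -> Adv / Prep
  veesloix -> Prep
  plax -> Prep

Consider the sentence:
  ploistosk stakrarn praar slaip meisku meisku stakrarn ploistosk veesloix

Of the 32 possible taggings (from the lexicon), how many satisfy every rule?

8

Candidates per position — 1:ploistosk {Verb}; 2:stakrarn {Adv,Prep}; 3:praar {Conj}; 4:slaip {Prep,Adv}; 5:meisku {Adv,Prep}; 6:meisku {Adv,Prep}; 7:stakrarn {Adv,Prep}; 8:ploistosk {Verb}; 9:veesloix {Prep}.
There are 32 candidate sequences in total.
Checking each against the rules leaves 8 sequences.
Count = 8.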